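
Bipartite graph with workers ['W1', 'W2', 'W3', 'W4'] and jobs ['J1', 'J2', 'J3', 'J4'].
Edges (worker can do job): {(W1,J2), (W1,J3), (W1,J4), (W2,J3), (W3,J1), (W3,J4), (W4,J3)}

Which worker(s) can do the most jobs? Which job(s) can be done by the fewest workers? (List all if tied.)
Most versatile: W1 (3 jobs); Least covered: J1, J2 (1 workers)

Worker degrees (jobs they can do): W1:3, W2:1, W3:2, W4:1
Job degrees (workers who can do it): J1:1, J2:1, J3:3, J4:2

Maximum worker degree is 3, achieved by: W1
Minimum job degree is 1, achieved by: J1, J2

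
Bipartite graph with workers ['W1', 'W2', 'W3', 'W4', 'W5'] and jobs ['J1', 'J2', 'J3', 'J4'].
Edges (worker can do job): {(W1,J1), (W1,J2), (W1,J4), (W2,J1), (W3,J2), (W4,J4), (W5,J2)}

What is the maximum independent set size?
Maximum independent set = 6

By König's theorem:
- Min vertex cover = Max matching = 3
- Max independent set = Total vertices - Min vertex cover
- Max independent set = 9 - 3 = 6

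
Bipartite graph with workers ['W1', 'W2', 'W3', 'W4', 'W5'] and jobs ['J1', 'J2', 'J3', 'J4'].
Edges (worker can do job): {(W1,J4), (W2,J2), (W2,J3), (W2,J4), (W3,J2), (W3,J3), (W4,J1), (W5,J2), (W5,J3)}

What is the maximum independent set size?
Maximum independent set = 5

By König's theorem:
- Min vertex cover = Max matching = 4
- Max independent set = Total vertices - Min vertex cover
- Max independent set = 9 - 4 = 5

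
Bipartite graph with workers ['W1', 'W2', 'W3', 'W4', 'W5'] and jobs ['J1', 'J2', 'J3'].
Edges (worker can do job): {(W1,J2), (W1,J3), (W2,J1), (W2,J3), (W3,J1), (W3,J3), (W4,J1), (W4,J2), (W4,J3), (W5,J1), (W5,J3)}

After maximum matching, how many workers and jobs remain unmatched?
Unmatched: 2 workers, 0 jobs

Maximum matching size: 3
Workers: 5 total, 3 matched, 2 unmatched
Jobs: 3 total, 3 matched, 0 unmatched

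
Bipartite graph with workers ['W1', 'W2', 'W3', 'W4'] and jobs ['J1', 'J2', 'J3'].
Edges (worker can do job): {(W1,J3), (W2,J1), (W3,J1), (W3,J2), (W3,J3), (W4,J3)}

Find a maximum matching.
Matching: {(W2,J1), (W3,J2), (W4,J3)}

Maximum matching (size 3):
  W2 → J1
  W3 → J2
  W4 → J3

Each worker is assigned to at most one job, and each job to at most one worker.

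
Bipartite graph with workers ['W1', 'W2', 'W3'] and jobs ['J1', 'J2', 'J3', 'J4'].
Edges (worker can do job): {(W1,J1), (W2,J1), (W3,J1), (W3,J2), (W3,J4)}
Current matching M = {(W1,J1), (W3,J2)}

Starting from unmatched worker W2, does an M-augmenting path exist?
No augmenting path from W2

Alternating search from W2 reaches jobs: {J1}.
Every reachable job is already matched in M, and following those matched edges back to workers exposes no further unvisited jobs.
No M-augmenting path from W2 exists.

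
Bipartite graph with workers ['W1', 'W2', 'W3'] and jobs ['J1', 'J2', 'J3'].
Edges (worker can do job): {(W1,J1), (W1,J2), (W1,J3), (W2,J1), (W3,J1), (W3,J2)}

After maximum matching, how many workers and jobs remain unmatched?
Unmatched: 0 workers, 0 jobs

Maximum matching size: 3
Workers: 3 total, 3 matched, 0 unmatched
Jobs: 3 total, 3 matched, 0 unmatched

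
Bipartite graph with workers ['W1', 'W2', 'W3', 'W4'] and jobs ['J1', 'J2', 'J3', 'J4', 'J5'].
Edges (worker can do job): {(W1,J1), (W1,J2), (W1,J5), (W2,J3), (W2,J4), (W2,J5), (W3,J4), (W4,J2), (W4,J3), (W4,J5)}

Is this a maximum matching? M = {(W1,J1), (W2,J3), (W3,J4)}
No, size 3 is not maximum

Proposed matching has size 3.
Maximum matching size for this graph: 4.

This is NOT maximum - can be improved to size 4.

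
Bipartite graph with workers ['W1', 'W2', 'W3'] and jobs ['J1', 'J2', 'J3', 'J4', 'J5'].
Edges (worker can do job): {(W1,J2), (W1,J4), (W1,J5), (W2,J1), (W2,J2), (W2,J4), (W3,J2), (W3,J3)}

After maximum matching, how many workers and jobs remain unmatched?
Unmatched: 0 workers, 2 jobs

Maximum matching size: 3
Workers: 3 total, 3 matched, 0 unmatched
Jobs: 5 total, 3 matched, 2 unmatched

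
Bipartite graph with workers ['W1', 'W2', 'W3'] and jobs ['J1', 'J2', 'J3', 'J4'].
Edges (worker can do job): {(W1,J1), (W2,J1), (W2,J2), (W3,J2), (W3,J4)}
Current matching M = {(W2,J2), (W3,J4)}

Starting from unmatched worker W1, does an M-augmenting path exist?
Yes: W1 → J1

An M-augmenting path alternates non-matching / matching edges, starting and ending at unmatched vertices.
Path: W1 → J1
(J1 is unmatched in M, so the path is augmenting.)
Flipping edges along this path would increase |M| from 2 to 3.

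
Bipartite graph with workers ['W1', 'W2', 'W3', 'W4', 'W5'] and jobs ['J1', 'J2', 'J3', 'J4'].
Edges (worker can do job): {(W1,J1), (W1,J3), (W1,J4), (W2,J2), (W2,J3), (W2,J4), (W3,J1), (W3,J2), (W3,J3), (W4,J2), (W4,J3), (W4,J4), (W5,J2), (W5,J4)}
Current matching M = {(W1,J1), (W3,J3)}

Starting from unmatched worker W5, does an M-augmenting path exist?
Yes: W5 → J2

An M-augmenting path alternates non-matching / matching edges, starting and ending at unmatched vertices.
Path: W5 → J2
(J2 is unmatched in M, so the path is augmenting.)
Flipping edges along this path would increase |M| from 2 to 3.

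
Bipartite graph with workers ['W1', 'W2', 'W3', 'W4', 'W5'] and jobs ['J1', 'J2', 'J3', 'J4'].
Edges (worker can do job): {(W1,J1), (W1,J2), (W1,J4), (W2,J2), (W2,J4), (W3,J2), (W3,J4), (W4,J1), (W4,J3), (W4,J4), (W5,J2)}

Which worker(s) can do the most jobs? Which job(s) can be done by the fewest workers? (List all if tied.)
Most versatile: W1, W4 (3 jobs); Least covered: J3 (1 workers)

Worker degrees (jobs they can do): W1:3, W2:2, W3:2, W4:3, W5:1
Job degrees (workers who can do it): J1:2, J2:4, J3:1, J4:4

Maximum worker degree is 3, achieved by: W1, W4
Minimum job degree is 1, achieved by: J3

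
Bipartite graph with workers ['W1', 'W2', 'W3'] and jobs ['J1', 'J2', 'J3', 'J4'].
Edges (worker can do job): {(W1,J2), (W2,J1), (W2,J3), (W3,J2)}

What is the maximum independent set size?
Maximum independent set = 5

By König's theorem:
- Min vertex cover = Max matching = 2
- Max independent set = Total vertices - Min vertex cover
- Max independent set = 7 - 2 = 5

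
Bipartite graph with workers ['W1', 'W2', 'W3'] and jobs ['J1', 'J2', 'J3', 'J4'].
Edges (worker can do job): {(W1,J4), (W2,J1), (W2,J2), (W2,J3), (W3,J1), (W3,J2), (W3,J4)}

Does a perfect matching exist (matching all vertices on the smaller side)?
Yes, perfect matching exists (size 3)

Perfect matching: {(W1,J4), (W2,J2), (W3,J1)}
All 3 vertices on the smaller side are matched.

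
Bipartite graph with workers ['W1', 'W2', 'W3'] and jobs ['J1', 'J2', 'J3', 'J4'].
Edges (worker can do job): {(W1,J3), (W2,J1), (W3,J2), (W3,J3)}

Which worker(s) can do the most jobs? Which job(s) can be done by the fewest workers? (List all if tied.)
Most versatile: W3 (2 jobs); Least covered: J4 (0 workers)

Worker degrees (jobs they can do): W1:1, W2:1, W3:2
Job degrees (workers who can do it): J1:1, J2:1, J3:2, J4:0

Maximum worker degree is 2, achieved by: W3
Minimum job degree is 0, achieved by: J4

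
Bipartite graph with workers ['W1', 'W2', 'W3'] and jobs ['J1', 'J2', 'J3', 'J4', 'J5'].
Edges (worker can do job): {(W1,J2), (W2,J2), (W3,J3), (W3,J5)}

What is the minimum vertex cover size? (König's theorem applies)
Minimum vertex cover size = 2

By König's theorem: in bipartite graphs,
min vertex cover = max matching = 2

Maximum matching has size 2, so minimum vertex cover also has size 2.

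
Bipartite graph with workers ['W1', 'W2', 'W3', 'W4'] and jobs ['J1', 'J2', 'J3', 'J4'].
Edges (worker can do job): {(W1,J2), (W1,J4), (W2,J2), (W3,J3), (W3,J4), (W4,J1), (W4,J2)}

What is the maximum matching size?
Maximum matching size = 4

Maximum matching: {(W1,J4), (W2,J2), (W3,J3), (W4,J1)}
Size: 4

This assigns 4 workers to 4 distinct jobs.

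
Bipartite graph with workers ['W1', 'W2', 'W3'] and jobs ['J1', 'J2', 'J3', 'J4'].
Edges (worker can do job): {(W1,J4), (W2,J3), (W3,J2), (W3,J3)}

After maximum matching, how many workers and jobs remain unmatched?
Unmatched: 0 workers, 1 jobs

Maximum matching size: 3
Workers: 3 total, 3 matched, 0 unmatched
Jobs: 4 total, 3 matched, 1 unmatched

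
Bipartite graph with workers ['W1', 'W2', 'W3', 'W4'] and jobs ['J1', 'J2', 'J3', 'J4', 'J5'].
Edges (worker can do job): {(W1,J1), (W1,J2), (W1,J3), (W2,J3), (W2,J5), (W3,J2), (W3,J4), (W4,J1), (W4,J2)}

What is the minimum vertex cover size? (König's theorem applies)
Minimum vertex cover size = 4

By König's theorem: in bipartite graphs,
min vertex cover = max matching = 4

Maximum matching has size 4, so minimum vertex cover also has size 4.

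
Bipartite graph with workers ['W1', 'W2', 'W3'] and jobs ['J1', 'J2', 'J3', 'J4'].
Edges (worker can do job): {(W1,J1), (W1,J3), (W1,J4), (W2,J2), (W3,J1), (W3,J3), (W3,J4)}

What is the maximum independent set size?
Maximum independent set = 4

By König's theorem:
- Min vertex cover = Max matching = 3
- Max independent set = Total vertices - Min vertex cover
- Max independent set = 7 - 3 = 4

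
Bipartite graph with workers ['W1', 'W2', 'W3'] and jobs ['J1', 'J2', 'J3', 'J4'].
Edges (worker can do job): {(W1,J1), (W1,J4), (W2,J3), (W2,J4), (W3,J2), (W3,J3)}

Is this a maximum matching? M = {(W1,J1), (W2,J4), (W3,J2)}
Yes, size 3 is maximum

Proposed matching has size 3.
Maximum matching size for this graph: 3.

This is a maximum matching.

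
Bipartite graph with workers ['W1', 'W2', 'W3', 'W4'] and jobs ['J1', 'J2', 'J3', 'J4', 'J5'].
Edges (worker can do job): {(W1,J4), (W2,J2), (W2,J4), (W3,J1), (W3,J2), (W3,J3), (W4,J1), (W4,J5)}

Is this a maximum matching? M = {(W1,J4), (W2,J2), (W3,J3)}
No, size 3 is not maximum

Proposed matching has size 3.
Maximum matching size for this graph: 4.

This is NOT maximum - can be improved to size 4.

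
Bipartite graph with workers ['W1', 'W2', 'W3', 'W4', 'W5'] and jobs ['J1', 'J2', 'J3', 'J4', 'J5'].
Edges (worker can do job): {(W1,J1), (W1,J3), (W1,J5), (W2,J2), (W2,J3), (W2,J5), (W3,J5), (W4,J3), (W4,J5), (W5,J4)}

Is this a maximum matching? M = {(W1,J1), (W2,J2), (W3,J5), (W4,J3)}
No, size 4 is not maximum

Proposed matching has size 4.
Maximum matching size for this graph: 5.

This is NOT maximum - can be improved to size 5.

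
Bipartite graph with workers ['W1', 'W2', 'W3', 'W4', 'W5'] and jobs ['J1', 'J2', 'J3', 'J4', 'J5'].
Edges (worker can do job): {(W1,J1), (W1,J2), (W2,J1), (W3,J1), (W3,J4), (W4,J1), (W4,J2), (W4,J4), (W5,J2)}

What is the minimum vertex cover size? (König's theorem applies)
Minimum vertex cover size = 3

By König's theorem: in bipartite graphs,
min vertex cover = max matching = 3

Maximum matching has size 3, so minimum vertex cover also has size 3.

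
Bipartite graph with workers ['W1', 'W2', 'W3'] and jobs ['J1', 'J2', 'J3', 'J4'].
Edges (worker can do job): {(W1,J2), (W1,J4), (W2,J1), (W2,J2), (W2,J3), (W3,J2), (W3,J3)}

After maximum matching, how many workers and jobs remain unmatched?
Unmatched: 0 workers, 1 jobs

Maximum matching size: 3
Workers: 3 total, 3 matched, 0 unmatched
Jobs: 4 total, 3 matched, 1 unmatched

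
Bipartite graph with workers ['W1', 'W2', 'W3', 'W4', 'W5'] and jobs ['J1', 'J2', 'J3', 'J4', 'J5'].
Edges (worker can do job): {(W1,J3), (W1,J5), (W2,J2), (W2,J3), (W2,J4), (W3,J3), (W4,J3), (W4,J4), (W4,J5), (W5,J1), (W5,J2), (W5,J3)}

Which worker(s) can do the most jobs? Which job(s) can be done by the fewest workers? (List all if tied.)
Most versatile: W2, W4, W5 (3 jobs); Least covered: J1 (1 workers)

Worker degrees (jobs they can do): W1:2, W2:3, W3:1, W4:3, W5:3
Job degrees (workers who can do it): J1:1, J2:2, J3:5, J4:2, J5:2

Maximum worker degree is 3, achieved by: W2, W4, W5
Minimum job degree is 1, achieved by: J1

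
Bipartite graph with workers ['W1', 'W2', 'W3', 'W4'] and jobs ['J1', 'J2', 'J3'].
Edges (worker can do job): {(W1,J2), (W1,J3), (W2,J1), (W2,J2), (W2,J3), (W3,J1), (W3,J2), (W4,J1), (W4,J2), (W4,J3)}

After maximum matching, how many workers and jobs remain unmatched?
Unmatched: 1 workers, 0 jobs

Maximum matching size: 3
Workers: 4 total, 3 matched, 1 unmatched
Jobs: 3 total, 3 matched, 0 unmatched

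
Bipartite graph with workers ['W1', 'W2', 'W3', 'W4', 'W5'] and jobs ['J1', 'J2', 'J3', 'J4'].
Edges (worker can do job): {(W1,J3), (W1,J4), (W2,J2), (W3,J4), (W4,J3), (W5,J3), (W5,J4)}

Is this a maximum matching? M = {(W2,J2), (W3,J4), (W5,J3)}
Yes, size 3 is maximum

Proposed matching has size 3.
Maximum matching size for this graph: 3.

This is a maximum matching.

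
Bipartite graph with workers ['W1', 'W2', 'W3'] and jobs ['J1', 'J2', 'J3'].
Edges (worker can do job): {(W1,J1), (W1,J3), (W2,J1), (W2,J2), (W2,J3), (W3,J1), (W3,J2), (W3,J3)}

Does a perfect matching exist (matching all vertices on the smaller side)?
Yes, perfect matching exists (size 3)

Perfect matching: {(W1,J3), (W2,J2), (W3,J1)}
All 3 vertices on the smaller side are matched.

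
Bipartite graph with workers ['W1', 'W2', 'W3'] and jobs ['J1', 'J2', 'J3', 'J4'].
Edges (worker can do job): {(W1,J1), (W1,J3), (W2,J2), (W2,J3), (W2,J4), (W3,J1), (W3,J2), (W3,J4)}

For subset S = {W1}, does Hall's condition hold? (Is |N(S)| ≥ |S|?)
Yes: |N(S)| = 2, |S| = 1

Subset S = {W1}
Neighbors N(S) = {J1, J3}

|N(S)| = 2, |S| = 1
Hall's condition: |N(S)| ≥ |S| is satisfied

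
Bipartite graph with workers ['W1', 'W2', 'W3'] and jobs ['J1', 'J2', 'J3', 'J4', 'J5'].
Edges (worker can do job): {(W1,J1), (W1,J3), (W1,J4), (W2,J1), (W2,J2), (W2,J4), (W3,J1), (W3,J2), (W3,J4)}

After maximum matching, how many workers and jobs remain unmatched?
Unmatched: 0 workers, 2 jobs

Maximum matching size: 3
Workers: 3 total, 3 matched, 0 unmatched
Jobs: 5 total, 3 matched, 2 unmatched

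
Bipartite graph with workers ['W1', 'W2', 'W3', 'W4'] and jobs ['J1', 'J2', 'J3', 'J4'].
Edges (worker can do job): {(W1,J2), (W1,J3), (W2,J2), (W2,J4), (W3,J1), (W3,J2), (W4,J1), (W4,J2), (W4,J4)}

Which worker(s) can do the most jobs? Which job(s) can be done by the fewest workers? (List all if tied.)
Most versatile: W4 (3 jobs); Least covered: J3 (1 workers)

Worker degrees (jobs they can do): W1:2, W2:2, W3:2, W4:3
Job degrees (workers who can do it): J1:2, J2:4, J3:1, J4:2

Maximum worker degree is 3, achieved by: W4
Minimum job degree is 1, achieved by: J3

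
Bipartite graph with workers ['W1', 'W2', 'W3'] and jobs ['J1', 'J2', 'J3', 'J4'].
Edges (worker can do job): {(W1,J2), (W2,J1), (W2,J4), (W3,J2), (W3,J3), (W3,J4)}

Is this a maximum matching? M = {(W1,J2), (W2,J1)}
No, size 2 is not maximum

Proposed matching has size 2.
Maximum matching size for this graph: 3.

This is NOT maximum - can be improved to size 3.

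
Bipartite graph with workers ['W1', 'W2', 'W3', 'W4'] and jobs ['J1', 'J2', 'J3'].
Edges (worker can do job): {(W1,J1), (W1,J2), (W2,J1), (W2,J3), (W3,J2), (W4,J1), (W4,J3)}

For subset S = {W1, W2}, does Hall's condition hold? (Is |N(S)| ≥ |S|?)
Yes: |N(S)| = 3, |S| = 2

Subset S = {W1, W2}
Neighbors N(S) = {J1, J2, J3}

|N(S)| = 3, |S| = 2
Hall's condition: |N(S)| ≥ |S| is satisfied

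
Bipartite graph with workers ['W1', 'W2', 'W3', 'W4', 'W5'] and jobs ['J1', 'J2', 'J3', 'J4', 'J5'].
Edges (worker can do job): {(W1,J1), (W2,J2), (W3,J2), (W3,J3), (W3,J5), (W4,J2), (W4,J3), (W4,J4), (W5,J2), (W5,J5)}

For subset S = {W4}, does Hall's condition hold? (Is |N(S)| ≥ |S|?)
Yes: |N(S)| = 3, |S| = 1

Subset S = {W4}
Neighbors N(S) = {J2, J3, J4}

|N(S)| = 3, |S| = 1
Hall's condition: |N(S)| ≥ |S| is satisfied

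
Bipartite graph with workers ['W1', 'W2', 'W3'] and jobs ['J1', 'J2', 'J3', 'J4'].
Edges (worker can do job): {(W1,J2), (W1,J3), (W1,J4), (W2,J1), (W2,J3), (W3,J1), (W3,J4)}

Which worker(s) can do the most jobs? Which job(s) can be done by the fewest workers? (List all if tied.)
Most versatile: W1 (3 jobs); Least covered: J2 (1 workers)

Worker degrees (jobs they can do): W1:3, W2:2, W3:2
Job degrees (workers who can do it): J1:2, J2:1, J3:2, J4:2

Maximum worker degree is 3, achieved by: W1
Minimum job degree is 1, achieved by: J2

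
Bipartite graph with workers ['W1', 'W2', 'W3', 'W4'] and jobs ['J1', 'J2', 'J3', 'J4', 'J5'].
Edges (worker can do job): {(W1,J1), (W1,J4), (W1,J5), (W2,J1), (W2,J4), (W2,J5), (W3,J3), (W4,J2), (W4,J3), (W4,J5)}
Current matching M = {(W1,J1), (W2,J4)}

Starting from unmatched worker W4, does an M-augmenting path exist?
Yes: W4 → J5

An M-augmenting path alternates non-matching / matching edges, starting and ending at unmatched vertices.
Path: W4 → J5
(J5 is unmatched in M, so the path is augmenting.)
Flipping edges along this path would increase |M| from 2 to 3.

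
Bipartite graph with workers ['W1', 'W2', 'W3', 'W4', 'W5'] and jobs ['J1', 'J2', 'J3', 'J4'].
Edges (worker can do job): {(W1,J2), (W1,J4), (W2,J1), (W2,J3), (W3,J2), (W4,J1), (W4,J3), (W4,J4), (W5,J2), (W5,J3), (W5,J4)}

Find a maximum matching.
Matching: {(W1,J4), (W3,J2), (W4,J1), (W5,J3)}

Maximum matching (size 4):
  W1 → J4
  W3 → J2
  W4 → J1
  W5 → J3

Each worker is assigned to at most one job, and each job to at most one worker.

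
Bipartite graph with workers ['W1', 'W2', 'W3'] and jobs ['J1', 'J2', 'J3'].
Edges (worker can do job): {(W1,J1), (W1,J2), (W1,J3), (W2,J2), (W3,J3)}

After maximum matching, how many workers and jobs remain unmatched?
Unmatched: 0 workers, 0 jobs

Maximum matching size: 3
Workers: 3 total, 3 matched, 0 unmatched
Jobs: 3 total, 3 matched, 0 unmatched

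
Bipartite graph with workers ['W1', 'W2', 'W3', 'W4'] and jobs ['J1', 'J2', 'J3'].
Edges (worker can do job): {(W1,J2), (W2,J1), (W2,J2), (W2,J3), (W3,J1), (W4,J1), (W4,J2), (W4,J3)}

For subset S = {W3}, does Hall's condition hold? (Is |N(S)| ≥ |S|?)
Yes: |N(S)| = 1, |S| = 1

Subset S = {W3}
Neighbors N(S) = {J1}

|N(S)| = 1, |S| = 1
Hall's condition: |N(S)| ≥ |S| is satisfied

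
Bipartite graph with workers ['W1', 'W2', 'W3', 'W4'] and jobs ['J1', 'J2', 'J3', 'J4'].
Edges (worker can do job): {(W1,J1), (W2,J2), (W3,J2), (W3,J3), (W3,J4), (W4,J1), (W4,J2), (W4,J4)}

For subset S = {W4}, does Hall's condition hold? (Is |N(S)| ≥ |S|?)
Yes: |N(S)| = 3, |S| = 1

Subset S = {W4}
Neighbors N(S) = {J1, J2, J4}

|N(S)| = 3, |S| = 1
Hall's condition: |N(S)| ≥ |S| is satisfied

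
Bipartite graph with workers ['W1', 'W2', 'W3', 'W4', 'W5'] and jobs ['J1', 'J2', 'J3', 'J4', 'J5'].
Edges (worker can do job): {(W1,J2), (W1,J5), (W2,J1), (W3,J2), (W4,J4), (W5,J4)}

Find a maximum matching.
Matching: {(W1,J5), (W2,J1), (W3,J2), (W5,J4)}

Maximum matching (size 4):
  W1 → J5
  W2 → J1
  W3 → J2
  W5 → J4

Each worker is assigned to at most one job, and each job to at most one worker.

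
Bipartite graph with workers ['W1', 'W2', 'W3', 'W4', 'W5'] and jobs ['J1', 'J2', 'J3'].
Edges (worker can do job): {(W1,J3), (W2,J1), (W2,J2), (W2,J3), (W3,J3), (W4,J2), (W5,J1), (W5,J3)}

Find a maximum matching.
Matching: {(W3,J3), (W4,J2), (W5,J1)}

Maximum matching (size 3):
  W3 → J3
  W4 → J2
  W5 → J1

Each worker is assigned to at most one job, and each job to at most one worker.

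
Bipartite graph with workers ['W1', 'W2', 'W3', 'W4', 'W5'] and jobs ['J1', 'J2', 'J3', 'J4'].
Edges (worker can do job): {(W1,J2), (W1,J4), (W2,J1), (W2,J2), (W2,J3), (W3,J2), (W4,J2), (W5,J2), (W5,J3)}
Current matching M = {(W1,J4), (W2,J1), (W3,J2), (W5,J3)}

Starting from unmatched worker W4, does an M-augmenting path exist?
No augmenting path from W4

Alternating search from W4 reaches jobs: {J2}.
Every reachable job is already matched in M, and following those matched edges back to workers exposes no further unvisited jobs.
No M-augmenting path from W4 exists.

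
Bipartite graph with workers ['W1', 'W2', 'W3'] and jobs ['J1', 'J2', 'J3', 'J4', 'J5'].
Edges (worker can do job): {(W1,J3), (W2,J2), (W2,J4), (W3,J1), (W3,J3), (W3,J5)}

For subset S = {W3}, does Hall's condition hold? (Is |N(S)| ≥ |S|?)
Yes: |N(S)| = 3, |S| = 1

Subset S = {W3}
Neighbors N(S) = {J1, J3, J5}

|N(S)| = 3, |S| = 1
Hall's condition: |N(S)| ≥ |S| is satisfied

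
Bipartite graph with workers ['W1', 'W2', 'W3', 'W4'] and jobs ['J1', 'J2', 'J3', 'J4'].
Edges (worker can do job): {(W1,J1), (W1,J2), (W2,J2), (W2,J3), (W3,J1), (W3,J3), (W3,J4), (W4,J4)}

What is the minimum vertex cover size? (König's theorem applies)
Minimum vertex cover size = 4

By König's theorem: in bipartite graphs,
min vertex cover = max matching = 4

Maximum matching has size 4, so minimum vertex cover also has size 4.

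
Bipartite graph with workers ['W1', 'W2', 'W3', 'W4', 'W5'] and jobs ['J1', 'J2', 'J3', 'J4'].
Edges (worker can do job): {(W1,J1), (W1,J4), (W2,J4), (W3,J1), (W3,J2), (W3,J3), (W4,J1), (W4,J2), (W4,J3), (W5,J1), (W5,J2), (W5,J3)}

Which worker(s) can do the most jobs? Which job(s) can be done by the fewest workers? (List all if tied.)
Most versatile: W3, W4, W5 (3 jobs); Least covered: J4 (2 workers)

Worker degrees (jobs they can do): W1:2, W2:1, W3:3, W4:3, W5:3
Job degrees (workers who can do it): J1:4, J2:3, J3:3, J4:2

Maximum worker degree is 3, achieved by: W3, W4, W5
Minimum job degree is 2, achieved by: J4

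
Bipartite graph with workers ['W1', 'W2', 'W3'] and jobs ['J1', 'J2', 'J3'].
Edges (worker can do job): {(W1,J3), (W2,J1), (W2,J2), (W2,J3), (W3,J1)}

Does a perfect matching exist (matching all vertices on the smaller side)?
Yes, perfect matching exists (size 3)

Perfect matching: {(W1,J3), (W2,J2), (W3,J1)}
All 3 vertices on the smaller side are matched.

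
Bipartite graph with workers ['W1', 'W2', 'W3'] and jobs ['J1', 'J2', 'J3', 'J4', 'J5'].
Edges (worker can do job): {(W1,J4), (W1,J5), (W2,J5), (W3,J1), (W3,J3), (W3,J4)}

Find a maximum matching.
Matching: {(W1,J4), (W2,J5), (W3,J1)}

Maximum matching (size 3):
  W1 → J4
  W2 → J5
  W3 → J1

Each worker is assigned to at most one job, and each job to at most one worker.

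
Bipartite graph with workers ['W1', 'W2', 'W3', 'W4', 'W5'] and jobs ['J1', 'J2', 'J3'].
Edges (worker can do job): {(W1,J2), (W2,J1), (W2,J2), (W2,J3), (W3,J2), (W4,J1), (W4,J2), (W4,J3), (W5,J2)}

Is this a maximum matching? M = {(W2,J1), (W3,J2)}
No, size 2 is not maximum

Proposed matching has size 2.
Maximum matching size for this graph: 3.

This is NOT maximum - can be improved to size 3.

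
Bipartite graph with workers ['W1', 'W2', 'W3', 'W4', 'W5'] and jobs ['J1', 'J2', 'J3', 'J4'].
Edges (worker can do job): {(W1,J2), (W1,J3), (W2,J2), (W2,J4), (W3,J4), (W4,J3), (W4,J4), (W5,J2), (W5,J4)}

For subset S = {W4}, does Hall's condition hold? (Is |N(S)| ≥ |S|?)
Yes: |N(S)| = 2, |S| = 1

Subset S = {W4}
Neighbors N(S) = {J3, J4}

|N(S)| = 2, |S| = 1
Hall's condition: |N(S)| ≥ |S| is satisfied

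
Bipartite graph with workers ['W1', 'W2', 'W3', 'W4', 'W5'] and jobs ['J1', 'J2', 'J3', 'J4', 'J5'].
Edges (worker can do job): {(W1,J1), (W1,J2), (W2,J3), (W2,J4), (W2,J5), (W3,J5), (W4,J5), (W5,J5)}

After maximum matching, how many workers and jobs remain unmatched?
Unmatched: 2 workers, 2 jobs

Maximum matching size: 3
Workers: 5 total, 3 matched, 2 unmatched
Jobs: 5 total, 3 matched, 2 unmatched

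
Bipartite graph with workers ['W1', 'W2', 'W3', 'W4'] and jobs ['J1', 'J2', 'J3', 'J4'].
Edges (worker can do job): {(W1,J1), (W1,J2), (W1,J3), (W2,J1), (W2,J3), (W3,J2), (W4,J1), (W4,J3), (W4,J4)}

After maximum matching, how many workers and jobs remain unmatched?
Unmatched: 0 workers, 0 jobs

Maximum matching size: 4
Workers: 4 total, 4 matched, 0 unmatched
Jobs: 4 total, 4 matched, 0 unmatched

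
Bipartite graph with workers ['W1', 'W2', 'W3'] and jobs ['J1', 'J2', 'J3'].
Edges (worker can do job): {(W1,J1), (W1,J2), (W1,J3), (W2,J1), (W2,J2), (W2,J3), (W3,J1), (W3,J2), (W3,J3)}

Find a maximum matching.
Matching: {(W1,J3), (W2,J1), (W3,J2)}

Maximum matching (size 3):
  W1 → J3
  W2 → J1
  W3 → J2

Each worker is assigned to at most one job, and each job to at most one worker.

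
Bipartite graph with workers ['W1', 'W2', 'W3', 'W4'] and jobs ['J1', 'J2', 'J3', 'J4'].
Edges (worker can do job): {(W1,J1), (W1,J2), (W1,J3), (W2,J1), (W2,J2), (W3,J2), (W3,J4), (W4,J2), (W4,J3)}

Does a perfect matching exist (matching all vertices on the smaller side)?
Yes, perfect matching exists (size 4)

Perfect matching: {(W1,J1), (W2,J2), (W3,J4), (W4,J3)}
All 4 vertices on the smaller side are matched.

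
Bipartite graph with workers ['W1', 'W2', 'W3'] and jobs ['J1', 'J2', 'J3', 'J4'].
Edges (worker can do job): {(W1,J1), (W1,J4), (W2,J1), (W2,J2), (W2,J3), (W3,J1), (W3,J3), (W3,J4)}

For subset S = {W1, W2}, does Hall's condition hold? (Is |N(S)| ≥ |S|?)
Yes: |N(S)| = 4, |S| = 2

Subset S = {W1, W2}
Neighbors N(S) = {J1, J2, J3, J4}

|N(S)| = 4, |S| = 2
Hall's condition: |N(S)| ≥ |S| is satisfied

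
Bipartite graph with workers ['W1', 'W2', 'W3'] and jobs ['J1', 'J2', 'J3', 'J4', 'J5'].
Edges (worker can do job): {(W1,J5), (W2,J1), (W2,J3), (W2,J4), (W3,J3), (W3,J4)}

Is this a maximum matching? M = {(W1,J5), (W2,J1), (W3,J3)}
Yes, size 3 is maximum

Proposed matching has size 3.
Maximum matching size for this graph: 3.

This is a maximum matching.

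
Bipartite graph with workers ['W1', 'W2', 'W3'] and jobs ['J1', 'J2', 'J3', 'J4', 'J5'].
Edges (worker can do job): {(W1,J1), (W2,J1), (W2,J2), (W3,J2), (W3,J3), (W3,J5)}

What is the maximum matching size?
Maximum matching size = 3

Maximum matching: {(W1,J1), (W2,J2), (W3,J5)}
Size: 3

This assigns 3 workers to 3 distinct jobs.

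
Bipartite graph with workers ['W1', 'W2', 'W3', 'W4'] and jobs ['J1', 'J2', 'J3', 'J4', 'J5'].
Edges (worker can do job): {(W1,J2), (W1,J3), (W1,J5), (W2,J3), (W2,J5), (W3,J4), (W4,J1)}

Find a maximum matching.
Matching: {(W1,J5), (W2,J3), (W3,J4), (W4,J1)}

Maximum matching (size 4):
  W1 → J5
  W2 → J3
  W3 → J4
  W4 → J1

Each worker is assigned to at most one job, and each job to at most one worker.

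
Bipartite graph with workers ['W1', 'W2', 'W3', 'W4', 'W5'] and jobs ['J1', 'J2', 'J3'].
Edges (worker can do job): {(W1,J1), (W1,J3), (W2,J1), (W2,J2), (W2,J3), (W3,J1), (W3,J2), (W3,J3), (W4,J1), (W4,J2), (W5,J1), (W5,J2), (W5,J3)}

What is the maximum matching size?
Maximum matching size = 3

Maximum matching: {(W3,J2), (W4,J1), (W5,J3)}
Size: 3

This assigns 3 workers to 3 distinct jobs.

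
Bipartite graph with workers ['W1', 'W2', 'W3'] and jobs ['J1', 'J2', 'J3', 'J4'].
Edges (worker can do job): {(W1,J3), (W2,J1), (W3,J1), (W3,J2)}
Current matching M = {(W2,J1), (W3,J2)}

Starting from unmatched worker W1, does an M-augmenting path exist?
Yes: W1 → J3

An M-augmenting path alternates non-matching / matching edges, starting and ending at unmatched vertices.
Path: W1 → J3
(J3 is unmatched in M, so the path is augmenting.)
Flipping edges along this path would increase |M| from 2 to 3.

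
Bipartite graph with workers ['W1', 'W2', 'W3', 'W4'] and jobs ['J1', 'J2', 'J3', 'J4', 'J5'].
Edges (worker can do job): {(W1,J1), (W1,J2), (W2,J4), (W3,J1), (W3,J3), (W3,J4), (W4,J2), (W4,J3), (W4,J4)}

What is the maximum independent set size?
Maximum independent set = 5

By König's theorem:
- Min vertex cover = Max matching = 4
- Max independent set = Total vertices - Min vertex cover
- Max independent set = 9 - 4 = 5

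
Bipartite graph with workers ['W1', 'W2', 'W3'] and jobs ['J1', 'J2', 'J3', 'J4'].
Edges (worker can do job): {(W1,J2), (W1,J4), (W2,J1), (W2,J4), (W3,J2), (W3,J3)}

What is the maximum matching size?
Maximum matching size = 3

Maximum matching: {(W1,J2), (W2,J4), (W3,J3)}
Size: 3

This assigns 3 workers to 3 distinct jobs.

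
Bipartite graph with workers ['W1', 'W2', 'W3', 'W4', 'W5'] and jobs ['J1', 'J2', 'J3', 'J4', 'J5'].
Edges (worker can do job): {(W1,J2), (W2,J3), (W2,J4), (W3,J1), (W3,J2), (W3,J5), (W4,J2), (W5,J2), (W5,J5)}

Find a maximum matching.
Matching: {(W2,J4), (W3,J1), (W4,J2), (W5,J5)}

Maximum matching (size 4):
  W2 → J4
  W3 → J1
  W4 → J2
  W5 → J5

Each worker is assigned to at most one job, and each job to at most one worker.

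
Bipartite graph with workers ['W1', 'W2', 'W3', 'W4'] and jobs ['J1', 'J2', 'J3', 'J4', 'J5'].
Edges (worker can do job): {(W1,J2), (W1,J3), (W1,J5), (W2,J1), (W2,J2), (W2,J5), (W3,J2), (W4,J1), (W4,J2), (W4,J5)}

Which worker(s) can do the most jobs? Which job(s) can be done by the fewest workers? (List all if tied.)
Most versatile: W1, W2, W4 (3 jobs); Least covered: J4 (0 workers)

Worker degrees (jobs they can do): W1:3, W2:3, W3:1, W4:3
Job degrees (workers who can do it): J1:2, J2:4, J3:1, J4:0, J5:3

Maximum worker degree is 3, achieved by: W1, W2, W4
Minimum job degree is 0, achieved by: J4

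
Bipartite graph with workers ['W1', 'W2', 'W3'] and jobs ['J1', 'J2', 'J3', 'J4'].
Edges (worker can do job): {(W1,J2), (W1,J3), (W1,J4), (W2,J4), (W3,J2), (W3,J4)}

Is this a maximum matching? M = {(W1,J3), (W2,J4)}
No, size 2 is not maximum

Proposed matching has size 2.
Maximum matching size for this graph: 3.

This is NOT maximum - can be improved to size 3.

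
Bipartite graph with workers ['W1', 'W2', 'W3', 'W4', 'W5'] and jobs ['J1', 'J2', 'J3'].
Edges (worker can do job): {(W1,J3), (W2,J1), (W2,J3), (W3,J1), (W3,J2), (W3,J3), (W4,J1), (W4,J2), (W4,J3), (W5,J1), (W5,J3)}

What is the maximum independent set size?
Maximum independent set = 5

By König's theorem:
- Min vertex cover = Max matching = 3
- Max independent set = Total vertices - Min vertex cover
- Max independent set = 8 - 3 = 5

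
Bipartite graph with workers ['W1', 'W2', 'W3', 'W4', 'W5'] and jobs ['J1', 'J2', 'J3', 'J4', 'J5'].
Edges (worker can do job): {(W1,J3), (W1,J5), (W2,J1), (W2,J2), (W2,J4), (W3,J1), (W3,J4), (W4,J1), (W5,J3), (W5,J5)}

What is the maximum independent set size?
Maximum independent set = 5

By König's theorem:
- Min vertex cover = Max matching = 5
- Max independent set = Total vertices - Min vertex cover
- Max independent set = 10 - 5 = 5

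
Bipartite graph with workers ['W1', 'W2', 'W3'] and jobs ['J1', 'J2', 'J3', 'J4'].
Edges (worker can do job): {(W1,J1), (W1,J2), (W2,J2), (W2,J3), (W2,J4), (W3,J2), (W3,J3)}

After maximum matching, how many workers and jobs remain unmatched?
Unmatched: 0 workers, 1 jobs

Maximum matching size: 3
Workers: 3 total, 3 matched, 0 unmatched
Jobs: 4 total, 3 matched, 1 unmatched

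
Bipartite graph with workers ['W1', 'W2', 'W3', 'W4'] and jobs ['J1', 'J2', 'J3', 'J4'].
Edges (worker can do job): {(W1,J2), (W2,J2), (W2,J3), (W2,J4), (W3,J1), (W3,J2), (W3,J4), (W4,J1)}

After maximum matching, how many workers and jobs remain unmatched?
Unmatched: 0 workers, 0 jobs

Maximum matching size: 4
Workers: 4 total, 4 matched, 0 unmatched
Jobs: 4 total, 4 matched, 0 unmatched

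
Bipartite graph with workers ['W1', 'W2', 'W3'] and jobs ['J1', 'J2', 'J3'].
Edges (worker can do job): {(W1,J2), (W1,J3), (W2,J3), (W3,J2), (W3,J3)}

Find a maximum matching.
Matching: {(W1,J2), (W3,J3)}

Maximum matching (size 2):
  W1 → J2
  W3 → J3

Each worker is assigned to at most one job, and each job to at most one worker.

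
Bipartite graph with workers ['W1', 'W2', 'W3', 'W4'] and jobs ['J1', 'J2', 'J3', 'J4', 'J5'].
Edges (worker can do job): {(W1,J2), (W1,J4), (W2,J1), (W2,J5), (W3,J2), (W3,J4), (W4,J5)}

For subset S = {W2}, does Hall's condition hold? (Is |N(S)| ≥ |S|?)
Yes: |N(S)| = 2, |S| = 1

Subset S = {W2}
Neighbors N(S) = {J1, J5}

|N(S)| = 2, |S| = 1
Hall's condition: |N(S)| ≥ |S| is satisfied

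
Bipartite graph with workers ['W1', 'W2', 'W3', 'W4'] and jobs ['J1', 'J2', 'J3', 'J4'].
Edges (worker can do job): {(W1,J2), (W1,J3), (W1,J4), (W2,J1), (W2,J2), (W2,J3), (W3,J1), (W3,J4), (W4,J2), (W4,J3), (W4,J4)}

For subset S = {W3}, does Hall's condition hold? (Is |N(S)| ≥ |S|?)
Yes: |N(S)| = 2, |S| = 1

Subset S = {W3}
Neighbors N(S) = {J1, J4}

|N(S)| = 2, |S| = 1
Hall's condition: |N(S)| ≥ |S| is satisfied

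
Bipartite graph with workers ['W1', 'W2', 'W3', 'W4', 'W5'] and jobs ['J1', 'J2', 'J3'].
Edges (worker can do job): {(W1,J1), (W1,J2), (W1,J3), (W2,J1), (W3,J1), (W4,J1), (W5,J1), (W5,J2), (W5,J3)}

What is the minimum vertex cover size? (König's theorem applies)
Minimum vertex cover size = 3

By König's theorem: in bipartite graphs,
min vertex cover = max matching = 3

Maximum matching has size 3, so minimum vertex cover also has size 3.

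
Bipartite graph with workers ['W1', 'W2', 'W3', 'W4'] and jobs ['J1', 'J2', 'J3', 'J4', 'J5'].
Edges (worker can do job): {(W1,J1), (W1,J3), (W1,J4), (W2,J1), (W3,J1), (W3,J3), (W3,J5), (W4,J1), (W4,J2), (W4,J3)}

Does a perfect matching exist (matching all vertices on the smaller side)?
Yes, perfect matching exists (size 4)

Perfect matching: {(W1,J4), (W2,J1), (W3,J3), (W4,J2)}
All 4 vertices on the smaller side are matched.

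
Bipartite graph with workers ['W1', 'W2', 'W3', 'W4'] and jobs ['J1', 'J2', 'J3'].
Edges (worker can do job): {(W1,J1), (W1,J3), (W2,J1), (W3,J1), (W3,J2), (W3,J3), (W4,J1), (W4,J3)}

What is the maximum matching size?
Maximum matching size = 3

Maximum matching: {(W1,J1), (W3,J2), (W4,J3)}
Size: 3

This assigns 3 workers to 3 distinct jobs.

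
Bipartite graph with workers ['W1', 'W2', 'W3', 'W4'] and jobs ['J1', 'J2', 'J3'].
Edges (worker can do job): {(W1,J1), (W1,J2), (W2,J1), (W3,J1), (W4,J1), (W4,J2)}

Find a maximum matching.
Matching: {(W1,J2), (W4,J1)}

Maximum matching (size 2):
  W1 → J2
  W4 → J1

Each worker is assigned to at most one job, and each job to at most one worker.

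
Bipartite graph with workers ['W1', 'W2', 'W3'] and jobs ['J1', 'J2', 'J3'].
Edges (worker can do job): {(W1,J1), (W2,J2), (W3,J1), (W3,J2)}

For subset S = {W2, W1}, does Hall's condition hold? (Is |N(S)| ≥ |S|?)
Yes: |N(S)| = 2, |S| = 2

Subset S = {W2, W1}
Neighbors N(S) = {J1, J2}

|N(S)| = 2, |S| = 2
Hall's condition: |N(S)| ≥ |S| is satisfied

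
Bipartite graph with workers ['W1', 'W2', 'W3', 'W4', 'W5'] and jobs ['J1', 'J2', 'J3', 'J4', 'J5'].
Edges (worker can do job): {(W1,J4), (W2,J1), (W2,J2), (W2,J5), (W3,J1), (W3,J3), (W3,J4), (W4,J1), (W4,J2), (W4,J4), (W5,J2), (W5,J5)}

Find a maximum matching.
Matching: {(W1,J4), (W2,J2), (W3,J3), (W4,J1), (W5,J5)}

Maximum matching (size 5):
  W1 → J4
  W2 → J2
  W3 → J3
  W4 → J1
  W5 → J5

Each worker is assigned to at most one job, and each job to at most one worker.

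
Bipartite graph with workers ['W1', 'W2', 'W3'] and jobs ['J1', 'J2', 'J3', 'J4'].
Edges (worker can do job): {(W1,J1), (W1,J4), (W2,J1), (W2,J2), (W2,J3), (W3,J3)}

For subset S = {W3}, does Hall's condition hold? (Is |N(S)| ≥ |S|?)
Yes: |N(S)| = 1, |S| = 1

Subset S = {W3}
Neighbors N(S) = {J3}

|N(S)| = 1, |S| = 1
Hall's condition: |N(S)| ≥ |S| is satisfied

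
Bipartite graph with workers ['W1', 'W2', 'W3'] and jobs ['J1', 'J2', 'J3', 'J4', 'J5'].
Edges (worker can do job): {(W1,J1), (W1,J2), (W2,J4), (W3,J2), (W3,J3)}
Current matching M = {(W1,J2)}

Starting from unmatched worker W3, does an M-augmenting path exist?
Yes: W3 → J3

An M-augmenting path alternates non-matching / matching edges, starting and ending at unmatched vertices.
Path: W3 → J3
(J3 is unmatched in M, so the path is augmenting.)
Flipping edges along this path would increase |M| from 1 to 2.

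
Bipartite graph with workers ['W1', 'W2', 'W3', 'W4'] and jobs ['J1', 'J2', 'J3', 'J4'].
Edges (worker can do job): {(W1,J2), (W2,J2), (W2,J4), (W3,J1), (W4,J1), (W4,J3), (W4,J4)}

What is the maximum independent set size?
Maximum independent set = 4

By König's theorem:
- Min vertex cover = Max matching = 4
- Max independent set = Total vertices - Min vertex cover
- Max independent set = 8 - 4 = 4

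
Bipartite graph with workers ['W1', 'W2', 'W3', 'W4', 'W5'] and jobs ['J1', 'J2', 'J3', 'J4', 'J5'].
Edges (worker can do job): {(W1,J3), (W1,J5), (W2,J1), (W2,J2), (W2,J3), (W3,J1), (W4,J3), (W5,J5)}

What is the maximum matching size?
Maximum matching size = 4

Maximum matching: {(W2,J2), (W3,J1), (W4,J3), (W5,J5)}
Size: 4

This assigns 4 workers to 4 distinct jobs.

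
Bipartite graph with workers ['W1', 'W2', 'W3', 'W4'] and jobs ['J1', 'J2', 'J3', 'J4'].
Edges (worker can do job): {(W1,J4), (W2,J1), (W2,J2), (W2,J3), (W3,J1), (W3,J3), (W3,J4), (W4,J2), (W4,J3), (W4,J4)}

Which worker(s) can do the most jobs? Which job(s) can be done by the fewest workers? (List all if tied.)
Most versatile: W2, W3, W4 (3 jobs); Least covered: J1, J2 (2 workers)

Worker degrees (jobs they can do): W1:1, W2:3, W3:3, W4:3
Job degrees (workers who can do it): J1:2, J2:2, J3:3, J4:3

Maximum worker degree is 3, achieved by: W2, W3, W4
Minimum job degree is 2, achieved by: J1, J2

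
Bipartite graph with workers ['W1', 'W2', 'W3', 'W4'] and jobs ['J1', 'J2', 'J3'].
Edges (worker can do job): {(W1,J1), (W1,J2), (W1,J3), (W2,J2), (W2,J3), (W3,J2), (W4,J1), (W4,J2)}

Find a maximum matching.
Matching: {(W1,J3), (W3,J2), (W4,J1)}

Maximum matching (size 3):
  W1 → J3
  W3 → J2
  W4 → J1

Each worker is assigned to at most one job, and each job to at most one worker.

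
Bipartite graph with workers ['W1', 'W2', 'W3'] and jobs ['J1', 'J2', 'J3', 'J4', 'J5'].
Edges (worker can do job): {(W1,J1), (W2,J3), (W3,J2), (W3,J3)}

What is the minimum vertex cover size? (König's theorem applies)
Minimum vertex cover size = 3

By König's theorem: in bipartite graphs,
min vertex cover = max matching = 3

Maximum matching has size 3, so minimum vertex cover also has size 3.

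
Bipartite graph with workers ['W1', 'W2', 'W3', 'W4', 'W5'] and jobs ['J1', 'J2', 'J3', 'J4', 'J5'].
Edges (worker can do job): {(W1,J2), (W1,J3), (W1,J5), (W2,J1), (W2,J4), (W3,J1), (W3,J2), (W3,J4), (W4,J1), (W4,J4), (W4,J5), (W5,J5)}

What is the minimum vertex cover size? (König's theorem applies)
Minimum vertex cover size = 5

By König's theorem: in bipartite graphs,
min vertex cover = max matching = 5

Maximum matching has size 5, so minimum vertex cover also has size 5.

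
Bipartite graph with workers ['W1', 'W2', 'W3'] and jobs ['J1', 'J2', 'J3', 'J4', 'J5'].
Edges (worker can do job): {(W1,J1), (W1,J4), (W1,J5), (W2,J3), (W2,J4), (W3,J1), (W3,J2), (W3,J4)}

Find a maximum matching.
Matching: {(W1,J4), (W2,J3), (W3,J1)}

Maximum matching (size 3):
  W1 → J4
  W2 → J3
  W3 → J1

Each worker is assigned to at most one job, and each job to at most one worker.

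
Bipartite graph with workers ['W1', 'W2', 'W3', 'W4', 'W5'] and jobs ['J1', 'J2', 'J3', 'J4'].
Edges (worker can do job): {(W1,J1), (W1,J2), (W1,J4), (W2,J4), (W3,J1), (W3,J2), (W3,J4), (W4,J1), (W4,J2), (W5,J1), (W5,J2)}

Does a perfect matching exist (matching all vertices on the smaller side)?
No, maximum matching has size 3 < 4

Maximum matching has size 3, need 4 for perfect matching.
Unmatched workers: ['W4', 'W2']
Unmatched jobs: ['J3']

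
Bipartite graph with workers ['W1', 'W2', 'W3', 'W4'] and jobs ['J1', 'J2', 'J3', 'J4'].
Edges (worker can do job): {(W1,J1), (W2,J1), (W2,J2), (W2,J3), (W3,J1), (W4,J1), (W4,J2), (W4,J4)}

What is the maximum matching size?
Maximum matching size = 3

Maximum matching: {(W2,J3), (W3,J1), (W4,J2)}
Size: 3

This assigns 3 workers to 3 distinct jobs.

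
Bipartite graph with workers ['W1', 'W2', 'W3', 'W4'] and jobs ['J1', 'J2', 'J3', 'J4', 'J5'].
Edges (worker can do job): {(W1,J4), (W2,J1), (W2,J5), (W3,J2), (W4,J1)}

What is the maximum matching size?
Maximum matching size = 4

Maximum matching: {(W1,J4), (W2,J5), (W3,J2), (W4,J1)}
Size: 4

This assigns 4 workers to 4 distinct jobs.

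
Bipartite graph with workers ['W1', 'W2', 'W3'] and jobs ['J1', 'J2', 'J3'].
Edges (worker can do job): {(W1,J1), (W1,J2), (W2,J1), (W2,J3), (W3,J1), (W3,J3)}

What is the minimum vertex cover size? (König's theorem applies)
Minimum vertex cover size = 3

By König's theorem: in bipartite graphs,
min vertex cover = max matching = 3

Maximum matching has size 3, so minimum vertex cover also has size 3.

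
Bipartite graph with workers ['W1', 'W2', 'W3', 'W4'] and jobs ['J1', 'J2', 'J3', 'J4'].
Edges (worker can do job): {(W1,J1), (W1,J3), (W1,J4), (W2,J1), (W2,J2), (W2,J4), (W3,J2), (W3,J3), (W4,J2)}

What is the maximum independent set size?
Maximum independent set = 4

By König's theorem:
- Min vertex cover = Max matching = 4
- Max independent set = Total vertices - Min vertex cover
- Max independent set = 8 - 4 = 4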